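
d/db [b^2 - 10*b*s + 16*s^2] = 2*b - 10*s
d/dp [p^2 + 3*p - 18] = 2*p + 3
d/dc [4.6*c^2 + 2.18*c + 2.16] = 9.2*c + 2.18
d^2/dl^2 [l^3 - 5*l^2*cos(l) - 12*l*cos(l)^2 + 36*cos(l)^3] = 5*l^2*cos(l) + 20*l*sin(l) + 24*l*cos(2*l) + 6*l + 24*sin(2*l) - 37*cos(l) - 81*cos(3*l)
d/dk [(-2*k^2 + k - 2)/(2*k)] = -1 + k^(-2)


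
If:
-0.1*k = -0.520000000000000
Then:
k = 5.20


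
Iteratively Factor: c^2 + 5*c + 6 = (c + 3)*(c + 2)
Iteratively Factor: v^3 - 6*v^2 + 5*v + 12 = (v - 4)*(v^2 - 2*v - 3) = (v - 4)*(v - 3)*(v + 1)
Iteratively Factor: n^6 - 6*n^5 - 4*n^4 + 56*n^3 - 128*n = (n - 2)*(n^5 - 4*n^4 - 12*n^3 + 32*n^2 + 64*n) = (n - 2)*(n + 2)*(n^4 - 6*n^3 + 32*n) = (n - 4)*(n - 2)*(n + 2)*(n^3 - 2*n^2 - 8*n) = (n - 4)^2*(n - 2)*(n + 2)*(n^2 + 2*n) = n*(n - 4)^2*(n - 2)*(n + 2)*(n + 2)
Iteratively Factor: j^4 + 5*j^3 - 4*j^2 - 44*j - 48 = (j + 2)*(j^3 + 3*j^2 - 10*j - 24) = (j - 3)*(j + 2)*(j^2 + 6*j + 8) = (j - 3)*(j + 2)*(j + 4)*(j + 2)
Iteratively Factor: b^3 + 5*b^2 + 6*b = (b + 2)*(b^2 + 3*b) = b*(b + 2)*(b + 3)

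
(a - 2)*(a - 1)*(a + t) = a^3 + a^2*t - 3*a^2 - 3*a*t + 2*a + 2*t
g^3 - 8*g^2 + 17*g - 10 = (g - 5)*(g - 2)*(g - 1)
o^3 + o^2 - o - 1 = (o - 1)*(o + 1)^2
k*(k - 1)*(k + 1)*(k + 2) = k^4 + 2*k^3 - k^2 - 2*k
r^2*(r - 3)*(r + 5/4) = r^4 - 7*r^3/4 - 15*r^2/4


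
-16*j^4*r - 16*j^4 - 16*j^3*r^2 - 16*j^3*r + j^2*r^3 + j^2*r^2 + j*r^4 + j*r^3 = (-4*j + r)*(j + r)*(4*j + r)*(j*r + j)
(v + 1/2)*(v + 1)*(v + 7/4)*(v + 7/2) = v^4 + 27*v^3/4 + 29*v^2/2 + 189*v/16 + 49/16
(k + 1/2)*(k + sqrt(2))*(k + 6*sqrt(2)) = k^3 + k^2/2 + 7*sqrt(2)*k^2 + 7*sqrt(2)*k/2 + 12*k + 6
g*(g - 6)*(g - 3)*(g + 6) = g^4 - 3*g^3 - 36*g^2 + 108*g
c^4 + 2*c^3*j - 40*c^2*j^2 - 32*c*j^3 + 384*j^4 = (c - 4*j)^2*(c + 4*j)*(c + 6*j)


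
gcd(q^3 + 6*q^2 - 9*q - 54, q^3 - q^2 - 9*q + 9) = q^2 - 9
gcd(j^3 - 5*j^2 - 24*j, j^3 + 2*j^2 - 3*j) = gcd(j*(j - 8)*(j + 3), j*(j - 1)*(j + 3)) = j^2 + 3*j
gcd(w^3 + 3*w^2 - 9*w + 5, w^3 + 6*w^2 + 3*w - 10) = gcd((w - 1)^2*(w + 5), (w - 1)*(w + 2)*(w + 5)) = w^2 + 4*w - 5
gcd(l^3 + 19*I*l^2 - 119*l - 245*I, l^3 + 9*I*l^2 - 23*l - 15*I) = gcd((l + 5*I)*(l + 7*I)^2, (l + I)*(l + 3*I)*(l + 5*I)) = l + 5*I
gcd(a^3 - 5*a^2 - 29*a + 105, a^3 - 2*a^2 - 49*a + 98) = a - 7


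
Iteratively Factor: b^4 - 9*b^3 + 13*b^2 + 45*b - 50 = (b - 5)*(b^3 - 4*b^2 - 7*b + 10) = (b - 5)*(b - 1)*(b^2 - 3*b - 10) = (b - 5)*(b - 1)*(b + 2)*(b - 5)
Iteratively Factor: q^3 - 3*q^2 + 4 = (q - 2)*(q^2 - q - 2) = (q - 2)^2*(q + 1)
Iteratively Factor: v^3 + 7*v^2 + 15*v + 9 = (v + 3)*(v^2 + 4*v + 3) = (v + 3)^2*(v + 1)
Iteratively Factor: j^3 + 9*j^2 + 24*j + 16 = (j + 4)*(j^2 + 5*j + 4) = (j + 1)*(j + 4)*(j + 4)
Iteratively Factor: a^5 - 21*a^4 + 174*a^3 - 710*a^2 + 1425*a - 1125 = (a - 5)*(a^4 - 16*a^3 + 94*a^2 - 240*a + 225) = (a - 5)*(a - 3)*(a^3 - 13*a^2 + 55*a - 75) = (a - 5)*(a - 3)^2*(a^2 - 10*a + 25) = (a - 5)^2*(a - 3)^2*(a - 5)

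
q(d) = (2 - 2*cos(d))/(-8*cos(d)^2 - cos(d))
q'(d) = (2 - 2*cos(d))*(-16*sin(d)*cos(d) - sin(d))/(-8*cos(d)^2 - cos(d))^2 + 2*sin(d)/(-8*cos(d)^2 - cos(d))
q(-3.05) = -0.58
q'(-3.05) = -0.09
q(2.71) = -0.67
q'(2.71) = 0.52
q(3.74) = -0.79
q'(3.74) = -0.93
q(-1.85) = -7.68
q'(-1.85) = -70.06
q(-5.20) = -0.48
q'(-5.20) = -2.41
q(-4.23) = -2.33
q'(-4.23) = 9.12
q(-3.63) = -0.70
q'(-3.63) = 0.63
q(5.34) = -0.25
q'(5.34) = 1.10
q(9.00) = -0.67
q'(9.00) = 0.51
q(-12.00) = -0.05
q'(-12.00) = -0.22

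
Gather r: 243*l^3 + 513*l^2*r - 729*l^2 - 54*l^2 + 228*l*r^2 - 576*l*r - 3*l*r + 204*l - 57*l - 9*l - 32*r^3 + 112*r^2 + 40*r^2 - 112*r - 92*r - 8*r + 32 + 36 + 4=243*l^3 - 783*l^2 + 138*l - 32*r^3 + r^2*(228*l + 152) + r*(513*l^2 - 579*l - 212) + 72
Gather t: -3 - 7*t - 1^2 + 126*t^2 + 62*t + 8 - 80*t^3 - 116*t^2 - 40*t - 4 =-80*t^3 + 10*t^2 + 15*t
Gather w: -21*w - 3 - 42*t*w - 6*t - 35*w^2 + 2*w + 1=-6*t - 35*w^2 + w*(-42*t - 19) - 2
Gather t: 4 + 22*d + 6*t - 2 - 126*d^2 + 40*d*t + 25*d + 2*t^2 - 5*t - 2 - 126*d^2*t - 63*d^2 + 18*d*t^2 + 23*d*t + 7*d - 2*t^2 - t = -189*d^2 + 18*d*t^2 + 54*d + t*(-126*d^2 + 63*d)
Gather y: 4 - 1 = 3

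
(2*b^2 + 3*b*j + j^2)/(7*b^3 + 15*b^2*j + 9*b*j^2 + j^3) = (2*b + j)/(7*b^2 + 8*b*j + j^2)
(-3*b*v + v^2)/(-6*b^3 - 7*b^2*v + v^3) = v/(2*b^2 + 3*b*v + v^2)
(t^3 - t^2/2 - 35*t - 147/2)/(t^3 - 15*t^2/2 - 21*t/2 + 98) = (t + 3)/(t - 4)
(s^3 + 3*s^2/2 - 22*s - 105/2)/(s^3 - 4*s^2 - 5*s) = (2*s^2 + 13*s + 21)/(2*s*(s + 1))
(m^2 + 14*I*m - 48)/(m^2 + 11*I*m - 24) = (m + 6*I)/(m + 3*I)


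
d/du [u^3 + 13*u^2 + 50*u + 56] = 3*u^2 + 26*u + 50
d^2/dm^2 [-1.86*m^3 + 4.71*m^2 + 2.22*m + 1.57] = 9.42 - 11.16*m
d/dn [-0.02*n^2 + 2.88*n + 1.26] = 2.88 - 0.04*n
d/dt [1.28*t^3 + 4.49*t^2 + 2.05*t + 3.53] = 3.84*t^2 + 8.98*t + 2.05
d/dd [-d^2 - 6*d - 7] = -2*d - 6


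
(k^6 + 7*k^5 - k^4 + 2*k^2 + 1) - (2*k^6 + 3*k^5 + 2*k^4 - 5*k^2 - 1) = -k^6 + 4*k^5 - 3*k^4 + 7*k^2 + 2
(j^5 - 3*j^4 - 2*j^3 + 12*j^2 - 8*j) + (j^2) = j^5 - 3*j^4 - 2*j^3 + 13*j^2 - 8*j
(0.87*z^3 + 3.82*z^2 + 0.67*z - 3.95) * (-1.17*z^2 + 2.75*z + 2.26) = -1.0179*z^5 - 2.0769*z^4 + 11.6873*z^3 + 15.0972*z^2 - 9.3483*z - 8.927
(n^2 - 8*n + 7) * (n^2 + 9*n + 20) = n^4 + n^3 - 45*n^2 - 97*n + 140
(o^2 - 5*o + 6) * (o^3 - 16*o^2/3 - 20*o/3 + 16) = o^5 - 31*o^4/3 + 26*o^3 + 52*o^2/3 - 120*o + 96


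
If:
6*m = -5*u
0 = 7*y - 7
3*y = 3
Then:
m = -5*u/6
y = 1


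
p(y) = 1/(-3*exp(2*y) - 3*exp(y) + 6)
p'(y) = (6*exp(2*y) + 3*exp(y))/(-3*exp(2*y) - 3*exp(y) + 6)^2 = (2*exp(y) + 1)*exp(y)/(3*(exp(2*y) + exp(y) - 2)^2)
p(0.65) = -0.09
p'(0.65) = 0.24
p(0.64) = -0.10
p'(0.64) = 0.25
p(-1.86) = 0.18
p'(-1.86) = 0.02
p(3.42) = -0.00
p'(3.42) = 0.00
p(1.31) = -0.02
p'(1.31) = 0.04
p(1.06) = -0.04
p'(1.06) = 0.08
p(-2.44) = 0.17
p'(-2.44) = 0.01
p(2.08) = -0.00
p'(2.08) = 0.01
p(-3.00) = 0.17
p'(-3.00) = 0.00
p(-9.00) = 0.17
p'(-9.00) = 0.00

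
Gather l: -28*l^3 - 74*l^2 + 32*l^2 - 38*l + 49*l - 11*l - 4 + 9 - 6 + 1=-28*l^3 - 42*l^2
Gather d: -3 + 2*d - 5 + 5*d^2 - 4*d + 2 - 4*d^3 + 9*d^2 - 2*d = -4*d^3 + 14*d^2 - 4*d - 6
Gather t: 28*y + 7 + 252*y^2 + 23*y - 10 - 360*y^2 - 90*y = -108*y^2 - 39*y - 3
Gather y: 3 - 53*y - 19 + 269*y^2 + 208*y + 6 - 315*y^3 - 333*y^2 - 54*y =-315*y^3 - 64*y^2 + 101*y - 10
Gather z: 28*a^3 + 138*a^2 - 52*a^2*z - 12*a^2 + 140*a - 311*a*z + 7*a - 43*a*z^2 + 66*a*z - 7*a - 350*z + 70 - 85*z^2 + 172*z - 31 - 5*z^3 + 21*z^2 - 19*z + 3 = 28*a^3 + 126*a^2 + 140*a - 5*z^3 + z^2*(-43*a - 64) + z*(-52*a^2 - 245*a - 197) + 42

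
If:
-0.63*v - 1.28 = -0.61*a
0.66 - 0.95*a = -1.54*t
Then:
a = 1.0327868852459*v + 2.09836065573771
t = 0.637108792846498*v + 0.865871833084948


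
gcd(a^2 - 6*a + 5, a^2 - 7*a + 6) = a - 1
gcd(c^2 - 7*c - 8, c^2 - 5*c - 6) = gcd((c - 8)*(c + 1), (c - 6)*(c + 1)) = c + 1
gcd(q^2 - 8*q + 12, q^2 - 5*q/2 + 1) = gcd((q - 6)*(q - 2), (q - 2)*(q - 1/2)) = q - 2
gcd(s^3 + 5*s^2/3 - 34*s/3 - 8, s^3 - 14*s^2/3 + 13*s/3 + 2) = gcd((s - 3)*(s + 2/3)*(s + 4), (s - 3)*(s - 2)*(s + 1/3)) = s - 3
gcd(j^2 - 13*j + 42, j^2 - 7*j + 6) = j - 6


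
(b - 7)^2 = b^2 - 14*b + 49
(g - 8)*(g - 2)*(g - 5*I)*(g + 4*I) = g^4 - 10*g^3 - I*g^3 + 36*g^2 + 10*I*g^2 - 200*g - 16*I*g + 320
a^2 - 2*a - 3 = (a - 3)*(a + 1)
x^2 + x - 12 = (x - 3)*(x + 4)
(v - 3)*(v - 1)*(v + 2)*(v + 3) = v^4 + v^3 - 11*v^2 - 9*v + 18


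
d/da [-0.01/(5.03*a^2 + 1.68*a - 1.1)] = (0.1006*a + 0.0168)/(5.03*a^2 + 1.68*a - 1.1)^2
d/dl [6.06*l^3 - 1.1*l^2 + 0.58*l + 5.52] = 18.18*l^2 - 2.2*l + 0.58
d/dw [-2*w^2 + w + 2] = 1 - 4*w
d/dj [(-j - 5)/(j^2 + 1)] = (-j^2 + 2*j*(j + 5) - 1)/(j^2 + 1)^2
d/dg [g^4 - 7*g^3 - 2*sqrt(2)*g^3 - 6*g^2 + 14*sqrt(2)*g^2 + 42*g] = 4*g^3 - 21*g^2 - 6*sqrt(2)*g^2 - 12*g + 28*sqrt(2)*g + 42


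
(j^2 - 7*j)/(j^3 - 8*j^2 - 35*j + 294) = j/(j^2 - j - 42)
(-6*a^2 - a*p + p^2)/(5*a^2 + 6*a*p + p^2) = (-6*a^2 - a*p + p^2)/(5*a^2 + 6*a*p + p^2)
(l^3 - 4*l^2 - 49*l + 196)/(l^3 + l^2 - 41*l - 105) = (l^2 + 3*l - 28)/(l^2 + 8*l + 15)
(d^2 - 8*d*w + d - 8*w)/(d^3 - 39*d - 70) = (-d^2 + 8*d*w - d + 8*w)/(-d^3 + 39*d + 70)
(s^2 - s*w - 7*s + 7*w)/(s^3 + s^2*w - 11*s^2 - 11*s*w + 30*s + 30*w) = (s^2 - s*w - 7*s + 7*w)/(s^3 + s^2*w - 11*s^2 - 11*s*w + 30*s + 30*w)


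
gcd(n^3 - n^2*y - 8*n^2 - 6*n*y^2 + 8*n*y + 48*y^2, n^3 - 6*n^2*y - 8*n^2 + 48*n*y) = n - 8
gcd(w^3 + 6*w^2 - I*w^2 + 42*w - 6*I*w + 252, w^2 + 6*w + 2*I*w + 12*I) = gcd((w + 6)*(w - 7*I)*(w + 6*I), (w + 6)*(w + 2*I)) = w + 6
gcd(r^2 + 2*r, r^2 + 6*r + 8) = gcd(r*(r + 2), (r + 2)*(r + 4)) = r + 2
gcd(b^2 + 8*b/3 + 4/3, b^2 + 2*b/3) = b + 2/3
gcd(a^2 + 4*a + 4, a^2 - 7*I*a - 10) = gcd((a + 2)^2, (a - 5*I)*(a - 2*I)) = 1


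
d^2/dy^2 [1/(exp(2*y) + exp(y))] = (-(exp(y) + 1)*(4*exp(y) + 1) + 2*(2*exp(y) + 1)^2)*exp(-y)/(exp(y) + 1)^3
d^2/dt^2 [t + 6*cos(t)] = -6*cos(t)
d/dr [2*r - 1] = 2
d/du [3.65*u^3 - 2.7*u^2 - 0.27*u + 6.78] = 10.95*u^2 - 5.4*u - 0.27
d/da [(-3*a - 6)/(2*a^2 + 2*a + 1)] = 3*(2*a^2 + 8*a + 3)/(4*a^4 + 8*a^3 + 8*a^2 + 4*a + 1)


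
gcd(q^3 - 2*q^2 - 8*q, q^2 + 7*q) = q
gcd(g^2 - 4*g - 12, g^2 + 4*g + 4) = g + 2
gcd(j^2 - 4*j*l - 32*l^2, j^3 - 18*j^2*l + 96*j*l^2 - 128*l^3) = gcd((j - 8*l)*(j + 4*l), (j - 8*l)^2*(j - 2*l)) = j - 8*l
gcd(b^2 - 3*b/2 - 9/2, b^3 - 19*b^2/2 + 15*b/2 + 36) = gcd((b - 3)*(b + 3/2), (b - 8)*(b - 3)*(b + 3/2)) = b^2 - 3*b/2 - 9/2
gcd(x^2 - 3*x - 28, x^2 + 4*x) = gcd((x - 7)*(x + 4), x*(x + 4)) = x + 4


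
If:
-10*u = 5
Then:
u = -1/2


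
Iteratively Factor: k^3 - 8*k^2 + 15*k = (k - 5)*(k^2 - 3*k) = k*(k - 5)*(k - 3)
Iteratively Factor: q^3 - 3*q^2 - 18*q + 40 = (q - 2)*(q^2 - q - 20) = (q - 2)*(q + 4)*(q - 5)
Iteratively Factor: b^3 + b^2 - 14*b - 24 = (b + 2)*(b^2 - b - 12) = (b - 4)*(b + 2)*(b + 3)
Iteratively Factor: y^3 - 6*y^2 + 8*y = (y)*(y^2 - 6*y + 8) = y*(y - 4)*(y - 2)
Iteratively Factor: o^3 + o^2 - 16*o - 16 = (o + 4)*(o^2 - 3*o - 4) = (o + 1)*(o + 4)*(o - 4)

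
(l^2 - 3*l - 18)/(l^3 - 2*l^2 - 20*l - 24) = (l + 3)/(l^2 + 4*l + 4)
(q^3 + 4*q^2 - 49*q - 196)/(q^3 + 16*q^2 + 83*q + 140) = (q - 7)/(q + 5)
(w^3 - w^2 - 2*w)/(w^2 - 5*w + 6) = w*(w + 1)/(w - 3)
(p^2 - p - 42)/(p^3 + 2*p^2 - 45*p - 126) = 1/(p + 3)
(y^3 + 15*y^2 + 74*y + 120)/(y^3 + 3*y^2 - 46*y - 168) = (y + 5)/(y - 7)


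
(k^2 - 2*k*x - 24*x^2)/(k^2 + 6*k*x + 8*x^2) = (k - 6*x)/(k + 2*x)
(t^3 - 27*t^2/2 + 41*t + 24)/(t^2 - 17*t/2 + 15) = (2*t^2 - 15*t - 8)/(2*t - 5)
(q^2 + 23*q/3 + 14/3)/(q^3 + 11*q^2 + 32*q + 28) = (q + 2/3)/(q^2 + 4*q + 4)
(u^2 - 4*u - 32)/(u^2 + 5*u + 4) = (u - 8)/(u + 1)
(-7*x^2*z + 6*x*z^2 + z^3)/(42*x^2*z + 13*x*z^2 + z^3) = (-x + z)/(6*x + z)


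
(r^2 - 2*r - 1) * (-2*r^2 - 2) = -2*r^4 + 4*r^3 + 4*r + 2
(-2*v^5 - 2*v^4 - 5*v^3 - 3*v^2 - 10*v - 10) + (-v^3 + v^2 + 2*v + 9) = -2*v^5 - 2*v^4 - 6*v^3 - 2*v^2 - 8*v - 1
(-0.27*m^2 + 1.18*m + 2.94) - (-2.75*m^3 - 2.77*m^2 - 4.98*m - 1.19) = 2.75*m^3 + 2.5*m^2 + 6.16*m + 4.13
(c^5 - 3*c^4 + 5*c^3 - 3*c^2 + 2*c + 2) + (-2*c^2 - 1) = c^5 - 3*c^4 + 5*c^3 - 5*c^2 + 2*c + 1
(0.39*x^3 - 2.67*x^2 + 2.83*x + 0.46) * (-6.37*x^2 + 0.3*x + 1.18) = -2.4843*x^5 + 17.1249*x^4 - 18.3679*x^3 - 5.2318*x^2 + 3.4774*x + 0.5428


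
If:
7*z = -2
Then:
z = -2/7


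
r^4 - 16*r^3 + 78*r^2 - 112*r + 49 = (r - 7)^2*(r - 1)^2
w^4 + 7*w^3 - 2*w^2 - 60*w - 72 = (w - 3)*(w + 2)^2*(w + 6)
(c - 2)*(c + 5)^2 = c^3 + 8*c^2 + 5*c - 50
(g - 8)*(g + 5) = g^2 - 3*g - 40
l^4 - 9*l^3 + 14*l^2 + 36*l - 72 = (l - 6)*(l - 3)*(l - 2)*(l + 2)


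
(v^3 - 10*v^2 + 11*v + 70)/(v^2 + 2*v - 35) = (v^2 - 5*v - 14)/(v + 7)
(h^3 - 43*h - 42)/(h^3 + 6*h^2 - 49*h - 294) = (h + 1)/(h + 7)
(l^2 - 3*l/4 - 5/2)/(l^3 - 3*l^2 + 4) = (l + 5/4)/(l^2 - l - 2)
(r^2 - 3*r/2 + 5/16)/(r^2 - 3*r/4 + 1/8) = (4*r - 5)/(2*(2*r - 1))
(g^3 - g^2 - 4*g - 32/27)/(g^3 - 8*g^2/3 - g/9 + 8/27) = (3*g + 4)/(3*g - 1)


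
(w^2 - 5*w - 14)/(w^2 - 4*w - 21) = (w + 2)/(w + 3)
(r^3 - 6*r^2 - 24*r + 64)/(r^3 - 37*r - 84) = (r^2 - 10*r + 16)/(r^2 - 4*r - 21)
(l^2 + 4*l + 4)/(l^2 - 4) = (l + 2)/(l - 2)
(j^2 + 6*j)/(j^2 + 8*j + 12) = j/(j + 2)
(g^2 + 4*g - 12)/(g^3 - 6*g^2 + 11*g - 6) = (g + 6)/(g^2 - 4*g + 3)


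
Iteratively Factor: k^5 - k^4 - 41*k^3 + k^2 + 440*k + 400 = (k - 5)*(k^4 + 4*k^3 - 21*k^2 - 104*k - 80) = (k - 5)*(k + 4)*(k^3 - 21*k - 20) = (k - 5)^2*(k + 4)*(k^2 + 5*k + 4) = (k - 5)^2*(k + 4)^2*(k + 1)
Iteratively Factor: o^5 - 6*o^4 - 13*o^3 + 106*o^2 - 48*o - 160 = (o - 4)*(o^4 - 2*o^3 - 21*o^2 + 22*o + 40) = (o - 4)*(o + 4)*(o^3 - 6*o^2 + 3*o + 10) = (o - 5)*(o - 4)*(o + 4)*(o^2 - o - 2) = (o - 5)*(o - 4)*(o - 2)*(o + 4)*(o + 1)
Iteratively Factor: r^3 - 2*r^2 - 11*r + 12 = (r - 1)*(r^2 - r - 12) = (r - 1)*(r + 3)*(r - 4)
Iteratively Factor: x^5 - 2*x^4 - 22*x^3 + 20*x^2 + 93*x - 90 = (x - 5)*(x^4 + 3*x^3 - 7*x^2 - 15*x + 18) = (x - 5)*(x + 3)*(x^3 - 7*x + 6) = (x - 5)*(x - 1)*(x + 3)*(x^2 + x - 6) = (x - 5)*(x - 2)*(x - 1)*(x + 3)*(x + 3)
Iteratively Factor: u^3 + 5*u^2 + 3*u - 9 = (u - 1)*(u^2 + 6*u + 9) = (u - 1)*(u + 3)*(u + 3)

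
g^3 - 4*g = g*(g - 2)*(g + 2)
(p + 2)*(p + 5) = p^2 + 7*p + 10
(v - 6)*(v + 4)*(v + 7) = v^3 + 5*v^2 - 38*v - 168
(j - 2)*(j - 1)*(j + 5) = j^3 + 2*j^2 - 13*j + 10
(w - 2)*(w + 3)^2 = w^3 + 4*w^2 - 3*w - 18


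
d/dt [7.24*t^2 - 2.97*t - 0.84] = 14.48*t - 2.97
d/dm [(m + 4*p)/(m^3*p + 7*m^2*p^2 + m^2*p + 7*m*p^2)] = (m*(m^2 + 7*m*p + m + 7*p) - (m + 4*p)*(3*m^2 + 14*m*p + 2*m + 7*p))/(m^2*p*(m^2 + 7*m*p + m + 7*p)^2)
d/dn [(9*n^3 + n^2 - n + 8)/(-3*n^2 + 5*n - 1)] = (-27*n^4 + 90*n^3 - 25*n^2 + 46*n - 39)/(9*n^4 - 30*n^3 + 31*n^2 - 10*n + 1)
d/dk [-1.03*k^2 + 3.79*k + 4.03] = 3.79 - 2.06*k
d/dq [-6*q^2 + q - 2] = 1 - 12*q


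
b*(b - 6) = b^2 - 6*b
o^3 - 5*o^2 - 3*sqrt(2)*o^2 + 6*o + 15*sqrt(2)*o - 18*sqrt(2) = (o - 3)*(o - 2)*(o - 3*sqrt(2))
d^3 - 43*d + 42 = (d - 6)*(d - 1)*(d + 7)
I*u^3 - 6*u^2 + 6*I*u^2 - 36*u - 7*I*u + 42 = (u + 7)*(u + 6*I)*(I*u - I)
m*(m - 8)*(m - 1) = m^3 - 9*m^2 + 8*m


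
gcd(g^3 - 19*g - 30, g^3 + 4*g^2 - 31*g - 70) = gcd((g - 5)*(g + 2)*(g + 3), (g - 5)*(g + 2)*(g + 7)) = g^2 - 3*g - 10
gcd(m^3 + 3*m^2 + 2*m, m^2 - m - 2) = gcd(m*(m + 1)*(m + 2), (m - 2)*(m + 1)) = m + 1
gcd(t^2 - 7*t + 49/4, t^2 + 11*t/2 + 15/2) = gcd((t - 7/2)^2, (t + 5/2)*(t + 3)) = 1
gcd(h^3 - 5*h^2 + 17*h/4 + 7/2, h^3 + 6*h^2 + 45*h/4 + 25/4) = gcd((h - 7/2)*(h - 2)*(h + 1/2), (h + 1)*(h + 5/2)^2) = 1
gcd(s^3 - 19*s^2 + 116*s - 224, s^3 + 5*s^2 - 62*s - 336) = s - 8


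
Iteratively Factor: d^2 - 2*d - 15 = (d + 3)*(d - 5)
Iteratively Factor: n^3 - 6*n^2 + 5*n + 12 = (n - 3)*(n^2 - 3*n - 4) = (n - 3)*(n + 1)*(n - 4)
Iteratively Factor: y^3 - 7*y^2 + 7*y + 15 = (y - 5)*(y^2 - 2*y - 3) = (y - 5)*(y + 1)*(y - 3)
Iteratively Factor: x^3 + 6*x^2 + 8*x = (x + 2)*(x^2 + 4*x) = x*(x + 2)*(x + 4)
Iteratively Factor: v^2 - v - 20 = (v - 5)*(v + 4)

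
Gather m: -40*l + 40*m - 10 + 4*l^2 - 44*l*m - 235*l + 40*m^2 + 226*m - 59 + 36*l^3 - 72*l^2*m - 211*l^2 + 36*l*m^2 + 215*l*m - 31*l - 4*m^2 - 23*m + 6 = 36*l^3 - 207*l^2 - 306*l + m^2*(36*l + 36) + m*(-72*l^2 + 171*l + 243) - 63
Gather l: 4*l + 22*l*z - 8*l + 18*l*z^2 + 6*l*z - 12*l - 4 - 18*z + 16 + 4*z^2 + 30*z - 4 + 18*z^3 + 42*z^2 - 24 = l*(18*z^2 + 28*z - 16) + 18*z^3 + 46*z^2 + 12*z - 16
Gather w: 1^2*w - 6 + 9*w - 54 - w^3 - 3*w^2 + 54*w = -w^3 - 3*w^2 + 64*w - 60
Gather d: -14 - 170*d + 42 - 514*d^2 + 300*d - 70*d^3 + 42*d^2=-70*d^3 - 472*d^2 + 130*d + 28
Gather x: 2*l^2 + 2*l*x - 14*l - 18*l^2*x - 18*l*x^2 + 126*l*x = 2*l^2 - 18*l*x^2 - 14*l + x*(-18*l^2 + 128*l)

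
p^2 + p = p*(p + 1)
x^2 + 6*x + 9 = (x + 3)^2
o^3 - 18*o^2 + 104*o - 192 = (o - 8)*(o - 6)*(o - 4)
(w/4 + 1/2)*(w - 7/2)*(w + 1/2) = w^3/4 - w^2/4 - 31*w/16 - 7/8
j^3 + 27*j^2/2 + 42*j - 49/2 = (j - 1/2)*(j + 7)^2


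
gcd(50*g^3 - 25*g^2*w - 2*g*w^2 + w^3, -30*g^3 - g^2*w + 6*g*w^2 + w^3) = -10*g^2 + 3*g*w + w^2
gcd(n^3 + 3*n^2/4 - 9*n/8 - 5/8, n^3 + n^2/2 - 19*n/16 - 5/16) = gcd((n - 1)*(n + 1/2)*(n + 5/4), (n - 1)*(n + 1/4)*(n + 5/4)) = n^2 + n/4 - 5/4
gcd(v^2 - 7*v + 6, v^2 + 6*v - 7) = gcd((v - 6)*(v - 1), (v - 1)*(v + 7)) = v - 1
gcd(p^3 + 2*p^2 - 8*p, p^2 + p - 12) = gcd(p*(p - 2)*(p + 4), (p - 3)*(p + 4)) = p + 4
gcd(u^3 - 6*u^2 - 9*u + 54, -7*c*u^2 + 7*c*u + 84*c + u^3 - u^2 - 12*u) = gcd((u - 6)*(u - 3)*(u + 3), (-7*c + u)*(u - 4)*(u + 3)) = u + 3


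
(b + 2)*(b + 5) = b^2 + 7*b + 10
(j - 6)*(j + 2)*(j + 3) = j^3 - j^2 - 24*j - 36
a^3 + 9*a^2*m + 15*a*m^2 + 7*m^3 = (a + m)^2*(a + 7*m)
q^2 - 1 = (q - 1)*(q + 1)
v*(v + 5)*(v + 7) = v^3 + 12*v^2 + 35*v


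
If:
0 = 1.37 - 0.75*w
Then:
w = 1.83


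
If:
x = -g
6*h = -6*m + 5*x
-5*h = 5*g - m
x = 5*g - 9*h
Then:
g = 0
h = 0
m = 0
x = 0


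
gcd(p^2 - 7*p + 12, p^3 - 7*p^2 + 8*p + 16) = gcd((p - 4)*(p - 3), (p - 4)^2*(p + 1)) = p - 4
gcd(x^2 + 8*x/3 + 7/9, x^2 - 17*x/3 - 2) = x + 1/3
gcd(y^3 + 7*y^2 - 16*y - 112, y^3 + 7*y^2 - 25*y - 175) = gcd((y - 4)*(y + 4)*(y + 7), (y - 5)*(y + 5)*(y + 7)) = y + 7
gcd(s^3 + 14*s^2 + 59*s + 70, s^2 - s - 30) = s + 5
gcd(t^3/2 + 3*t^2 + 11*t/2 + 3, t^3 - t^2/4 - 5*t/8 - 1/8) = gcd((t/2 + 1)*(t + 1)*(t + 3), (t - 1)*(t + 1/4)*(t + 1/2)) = 1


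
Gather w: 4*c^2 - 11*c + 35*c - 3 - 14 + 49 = 4*c^2 + 24*c + 32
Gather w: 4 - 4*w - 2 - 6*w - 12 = -10*w - 10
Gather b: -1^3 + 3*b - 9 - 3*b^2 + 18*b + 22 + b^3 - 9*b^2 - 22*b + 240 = b^3 - 12*b^2 - b + 252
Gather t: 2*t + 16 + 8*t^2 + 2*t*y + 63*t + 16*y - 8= 8*t^2 + t*(2*y + 65) + 16*y + 8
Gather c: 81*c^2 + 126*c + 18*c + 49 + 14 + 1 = 81*c^2 + 144*c + 64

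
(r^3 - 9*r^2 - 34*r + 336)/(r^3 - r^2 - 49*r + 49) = (r^2 - 2*r - 48)/(r^2 + 6*r - 7)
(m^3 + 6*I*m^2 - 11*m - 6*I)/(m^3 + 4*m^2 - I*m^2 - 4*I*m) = (m^3 + 6*I*m^2 - 11*m - 6*I)/(m*(m^2 + m*(4 - I) - 4*I))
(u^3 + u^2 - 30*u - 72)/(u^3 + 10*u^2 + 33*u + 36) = (u - 6)/(u + 3)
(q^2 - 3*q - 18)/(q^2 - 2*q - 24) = (q + 3)/(q + 4)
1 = 1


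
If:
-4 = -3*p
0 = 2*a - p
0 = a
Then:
No Solution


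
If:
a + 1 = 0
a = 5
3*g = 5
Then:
No Solution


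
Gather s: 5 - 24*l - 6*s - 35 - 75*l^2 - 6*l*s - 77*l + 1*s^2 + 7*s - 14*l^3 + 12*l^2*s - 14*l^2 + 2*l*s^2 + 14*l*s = -14*l^3 - 89*l^2 - 101*l + s^2*(2*l + 1) + s*(12*l^2 + 8*l + 1) - 30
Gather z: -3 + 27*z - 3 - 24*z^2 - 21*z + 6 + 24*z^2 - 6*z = 0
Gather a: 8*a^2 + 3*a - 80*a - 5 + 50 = 8*a^2 - 77*a + 45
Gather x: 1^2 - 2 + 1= 0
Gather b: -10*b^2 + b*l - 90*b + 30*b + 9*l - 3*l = -10*b^2 + b*(l - 60) + 6*l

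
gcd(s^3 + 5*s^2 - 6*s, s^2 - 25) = 1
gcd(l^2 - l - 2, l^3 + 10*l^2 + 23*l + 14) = l + 1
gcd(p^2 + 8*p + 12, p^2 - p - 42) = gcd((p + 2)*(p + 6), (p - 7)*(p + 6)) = p + 6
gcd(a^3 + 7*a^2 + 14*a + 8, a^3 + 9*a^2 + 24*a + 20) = a + 2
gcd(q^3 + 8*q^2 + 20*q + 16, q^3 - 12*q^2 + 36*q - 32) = 1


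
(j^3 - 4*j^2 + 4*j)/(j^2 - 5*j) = (j^2 - 4*j + 4)/(j - 5)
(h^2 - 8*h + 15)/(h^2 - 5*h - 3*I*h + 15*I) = (h - 3)/(h - 3*I)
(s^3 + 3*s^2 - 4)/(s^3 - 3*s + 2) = (s + 2)/(s - 1)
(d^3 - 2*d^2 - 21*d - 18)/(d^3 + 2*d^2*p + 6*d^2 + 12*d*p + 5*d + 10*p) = (d^2 - 3*d - 18)/(d^2 + 2*d*p + 5*d + 10*p)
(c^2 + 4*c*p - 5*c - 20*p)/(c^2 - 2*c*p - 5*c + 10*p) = (-c - 4*p)/(-c + 2*p)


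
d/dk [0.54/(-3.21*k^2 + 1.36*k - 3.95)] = (3.4668*k - 0.7344)/(3.21*k^2 - 1.36*k + 3.95)^2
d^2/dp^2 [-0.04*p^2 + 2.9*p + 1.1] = -0.0800000000000000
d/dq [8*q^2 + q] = 16*q + 1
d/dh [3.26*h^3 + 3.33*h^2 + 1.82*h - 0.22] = 9.78*h^2 + 6.66*h + 1.82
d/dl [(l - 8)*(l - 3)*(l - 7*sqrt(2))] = 3*l^2 - 22*l - 14*sqrt(2)*l + 24 + 77*sqrt(2)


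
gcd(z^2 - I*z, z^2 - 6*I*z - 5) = z - I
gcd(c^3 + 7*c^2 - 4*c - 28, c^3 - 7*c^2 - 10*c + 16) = c + 2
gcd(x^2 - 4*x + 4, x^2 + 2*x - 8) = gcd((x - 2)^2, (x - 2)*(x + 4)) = x - 2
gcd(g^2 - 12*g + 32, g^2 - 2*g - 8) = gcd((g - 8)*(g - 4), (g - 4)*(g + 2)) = g - 4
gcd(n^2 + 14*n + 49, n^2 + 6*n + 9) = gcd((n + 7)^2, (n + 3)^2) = 1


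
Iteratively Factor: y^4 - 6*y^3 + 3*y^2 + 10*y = (y - 2)*(y^3 - 4*y^2 - 5*y) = (y - 2)*(y + 1)*(y^2 - 5*y) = (y - 5)*(y - 2)*(y + 1)*(y)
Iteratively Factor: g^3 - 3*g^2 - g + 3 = (g - 1)*(g^2 - 2*g - 3) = (g - 3)*(g - 1)*(g + 1)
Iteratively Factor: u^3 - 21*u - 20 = (u + 1)*(u^2 - u - 20) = (u + 1)*(u + 4)*(u - 5)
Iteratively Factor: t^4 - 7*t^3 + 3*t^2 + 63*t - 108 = (t - 4)*(t^3 - 3*t^2 - 9*t + 27) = (t - 4)*(t - 3)*(t^2 - 9) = (t - 4)*(t - 3)*(t + 3)*(t - 3)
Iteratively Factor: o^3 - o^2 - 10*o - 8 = (o + 2)*(o^2 - 3*o - 4) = (o + 1)*(o + 2)*(o - 4)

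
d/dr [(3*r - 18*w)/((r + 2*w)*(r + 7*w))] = 3*(-r^2 + 12*r*w + 68*w^2)/(r^4 + 18*r^3*w + 109*r^2*w^2 + 252*r*w^3 + 196*w^4)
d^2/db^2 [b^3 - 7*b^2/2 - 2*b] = 6*b - 7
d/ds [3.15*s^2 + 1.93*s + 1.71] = 6.3*s + 1.93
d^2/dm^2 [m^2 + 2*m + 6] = 2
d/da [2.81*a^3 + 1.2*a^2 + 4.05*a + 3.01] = 8.43*a^2 + 2.4*a + 4.05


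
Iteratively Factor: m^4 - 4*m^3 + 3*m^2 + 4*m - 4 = (m - 2)*(m^3 - 2*m^2 - m + 2) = (m - 2)^2*(m^2 - 1) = (m - 2)^2*(m - 1)*(m + 1)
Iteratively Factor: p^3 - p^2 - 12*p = (p)*(p^2 - p - 12) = p*(p - 4)*(p + 3)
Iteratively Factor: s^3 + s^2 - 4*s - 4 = (s + 2)*(s^2 - s - 2) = (s + 1)*(s + 2)*(s - 2)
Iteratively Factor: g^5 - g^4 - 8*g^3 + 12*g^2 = (g + 3)*(g^4 - 4*g^3 + 4*g^2) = (g - 2)*(g + 3)*(g^3 - 2*g^2) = (g - 2)^2*(g + 3)*(g^2) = g*(g - 2)^2*(g + 3)*(g)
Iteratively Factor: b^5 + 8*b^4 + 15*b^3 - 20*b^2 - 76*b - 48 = (b + 1)*(b^4 + 7*b^3 + 8*b^2 - 28*b - 48) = (b + 1)*(b + 4)*(b^3 + 3*b^2 - 4*b - 12) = (b + 1)*(b + 2)*(b + 4)*(b^2 + b - 6) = (b - 2)*(b + 1)*(b + 2)*(b + 4)*(b + 3)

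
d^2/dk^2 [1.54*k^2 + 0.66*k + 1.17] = 3.08000000000000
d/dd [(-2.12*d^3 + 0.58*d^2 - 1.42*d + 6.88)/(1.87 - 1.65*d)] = (6.996*d^3 - 12.8502*d^2 + 2.1692*d + 8.6966)/(2.7225*d^2 - 6.171*d + 3.4969)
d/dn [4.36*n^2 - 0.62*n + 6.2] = 8.72*n - 0.62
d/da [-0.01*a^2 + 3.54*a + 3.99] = 3.54 - 0.02*a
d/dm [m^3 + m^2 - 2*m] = 3*m^2 + 2*m - 2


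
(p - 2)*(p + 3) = p^2 + p - 6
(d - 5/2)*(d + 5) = d^2 + 5*d/2 - 25/2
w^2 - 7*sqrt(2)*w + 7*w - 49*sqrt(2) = (w + 7)*(w - 7*sqrt(2))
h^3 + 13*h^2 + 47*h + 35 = (h + 1)*(h + 5)*(h + 7)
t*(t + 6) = t^2 + 6*t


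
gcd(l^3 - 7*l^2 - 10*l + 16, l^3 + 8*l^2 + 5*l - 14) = l^2 + l - 2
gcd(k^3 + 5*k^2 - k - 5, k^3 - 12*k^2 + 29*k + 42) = k + 1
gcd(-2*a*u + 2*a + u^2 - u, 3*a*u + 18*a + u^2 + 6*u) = 1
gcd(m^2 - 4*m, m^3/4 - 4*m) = m^2 - 4*m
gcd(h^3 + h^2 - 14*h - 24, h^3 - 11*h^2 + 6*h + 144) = h + 3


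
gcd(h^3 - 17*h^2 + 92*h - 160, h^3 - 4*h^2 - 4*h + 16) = h - 4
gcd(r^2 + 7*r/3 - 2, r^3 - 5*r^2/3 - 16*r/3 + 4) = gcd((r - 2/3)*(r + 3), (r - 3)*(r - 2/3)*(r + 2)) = r - 2/3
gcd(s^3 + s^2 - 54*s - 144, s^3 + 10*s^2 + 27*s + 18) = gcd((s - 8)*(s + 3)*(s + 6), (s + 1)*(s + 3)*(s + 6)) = s^2 + 9*s + 18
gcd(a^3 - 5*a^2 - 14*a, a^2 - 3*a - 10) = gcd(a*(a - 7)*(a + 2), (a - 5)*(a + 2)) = a + 2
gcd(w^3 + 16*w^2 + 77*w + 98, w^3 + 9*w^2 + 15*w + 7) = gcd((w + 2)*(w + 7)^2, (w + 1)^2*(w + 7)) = w + 7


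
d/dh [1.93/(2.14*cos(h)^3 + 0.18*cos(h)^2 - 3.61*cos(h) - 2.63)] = (12.3906*cos(h)^2 + 0.6948*cos(h) - 6.9673)*sin(h)/(2.14*cos(h)^3 + 0.18*cos(h)^2 - 3.61*cos(h) - 2.63)^2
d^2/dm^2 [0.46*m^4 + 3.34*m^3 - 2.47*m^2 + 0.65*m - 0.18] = 5.52*m^2 + 20.04*m - 4.94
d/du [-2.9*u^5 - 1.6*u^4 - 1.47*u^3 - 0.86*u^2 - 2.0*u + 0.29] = -14.5*u^4 - 6.4*u^3 - 4.41*u^2 - 1.72*u - 2.0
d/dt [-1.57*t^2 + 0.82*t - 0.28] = 0.82 - 3.14*t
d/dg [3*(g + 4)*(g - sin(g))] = 3*g - 3*(g + 4)*(cos(g) - 1) - 3*sin(g)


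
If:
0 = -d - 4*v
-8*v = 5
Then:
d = 5/2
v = -5/8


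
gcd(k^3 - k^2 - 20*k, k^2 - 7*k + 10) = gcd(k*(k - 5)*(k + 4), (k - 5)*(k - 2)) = k - 5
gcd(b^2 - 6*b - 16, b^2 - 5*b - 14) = b + 2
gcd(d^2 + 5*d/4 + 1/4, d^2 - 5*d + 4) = 1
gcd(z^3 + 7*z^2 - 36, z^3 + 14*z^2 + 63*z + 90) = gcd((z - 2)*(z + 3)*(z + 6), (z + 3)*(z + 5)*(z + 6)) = z^2 + 9*z + 18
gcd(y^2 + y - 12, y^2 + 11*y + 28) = y + 4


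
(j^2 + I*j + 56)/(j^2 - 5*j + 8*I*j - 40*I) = (j - 7*I)/(j - 5)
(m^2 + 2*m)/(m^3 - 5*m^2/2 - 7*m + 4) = 2*m/(2*m^2 - 9*m + 4)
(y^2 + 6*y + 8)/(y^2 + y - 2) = (y + 4)/(y - 1)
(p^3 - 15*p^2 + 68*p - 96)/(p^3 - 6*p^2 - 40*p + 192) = (p - 3)/(p + 6)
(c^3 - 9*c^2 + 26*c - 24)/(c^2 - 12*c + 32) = (c^2 - 5*c + 6)/(c - 8)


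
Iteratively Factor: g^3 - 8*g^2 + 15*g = (g - 3)*(g^2 - 5*g) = (g - 5)*(g - 3)*(g)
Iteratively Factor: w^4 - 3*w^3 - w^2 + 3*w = (w + 1)*(w^3 - 4*w^2 + 3*w) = w*(w + 1)*(w^2 - 4*w + 3) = w*(w - 1)*(w + 1)*(w - 3)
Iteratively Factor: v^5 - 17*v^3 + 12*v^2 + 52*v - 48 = (v - 3)*(v^4 + 3*v^3 - 8*v^2 - 12*v + 16) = (v - 3)*(v + 4)*(v^3 - v^2 - 4*v + 4) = (v - 3)*(v + 2)*(v + 4)*(v^2 - 3*v + 2) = (v - 3)*(v - 2)*(v + 2)*(v + 4)*(v - 1)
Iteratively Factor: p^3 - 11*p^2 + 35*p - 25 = (p - 5)*(p^2 - 6*p + 5) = (p - 5)^2*(p - 1)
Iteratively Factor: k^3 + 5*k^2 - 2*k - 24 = (k + 4)*(k^2 + k - 6) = (k + 3)*(k + 4)*(k - 2)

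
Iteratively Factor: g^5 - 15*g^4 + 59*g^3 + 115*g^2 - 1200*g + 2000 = (g + 4)*(g^4 - 19*g^3 + 135*g^2 - 425*g + 500) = (g - 5)*(g + 4)*(g^3 - 14*g^2 + 65*g - 100) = (g - 5)^2*(g + 4)*(g^2 - 9*g + 20) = (g - 5)^3*(g + 4)*(g - 4)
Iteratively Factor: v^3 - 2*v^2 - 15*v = (v + 3)*(v^2 - 5*v) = (v - 5)*(v + 3)*(v)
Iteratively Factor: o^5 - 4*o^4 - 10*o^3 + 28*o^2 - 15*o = (o - 1)*(o^4 - 3*o^3 - 13*o^2 + 15*o) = (o - 5)*(o - 1)*(o^3 + 2*o^2 - 3*o) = (o - 5)*(o - 1)*(o + 3)*(o^2 - o) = (o - 5)*(o - 1)^2*(o + 3)*(o)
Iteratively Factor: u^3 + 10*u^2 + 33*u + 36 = (u + 4)*(u^2 + 6*u + 9) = (u + 3)*(u + 4)*(u + 3)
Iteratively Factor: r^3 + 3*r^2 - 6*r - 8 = (r + 1)*(r^2 + 2*r - 8) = (r - 2)*(r + 1)*(r + 4)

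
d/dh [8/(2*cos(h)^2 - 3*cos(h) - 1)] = 8*(4*cos(h) - 3)*sin(h)/(3*cos(h) - cos(2*h))^2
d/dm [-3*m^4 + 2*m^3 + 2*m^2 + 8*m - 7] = -12*m^3 + 6*m^2 + 4*m + 8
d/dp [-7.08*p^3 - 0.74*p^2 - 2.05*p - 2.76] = -21.24*p^2 - 1.48*p - 2.05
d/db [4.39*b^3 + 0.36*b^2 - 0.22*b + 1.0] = 13.17*b^2 + 0.72*b - 0.22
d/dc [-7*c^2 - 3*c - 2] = -14*c - 3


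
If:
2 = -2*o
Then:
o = -1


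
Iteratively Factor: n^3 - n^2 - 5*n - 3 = (n - 3)*(n^2 + 2*n + 1) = (n - 3)*(n + 1)*(n + 1)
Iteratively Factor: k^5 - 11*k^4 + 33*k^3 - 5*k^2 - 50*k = (k - 2)*(k^4 - 9*k^3 + 15*k^2 + 25*k) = k*(k - 2)*(k^3 - 9*k^2 + 15*k + 25) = k*(k - 5)*(k - 2)*(k^2 - 4*k - 5) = k*(k - 5)^2*(k - 2)*(k + 1)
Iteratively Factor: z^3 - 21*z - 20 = (z + 4)*(z^2 - 4*z - 5) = (z + 1)*(z + 4)*(z - 5)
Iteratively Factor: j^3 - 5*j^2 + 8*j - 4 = (j - 1)*(j^2 - 4*j + 4) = (j - 2)*(j - 1)*(j - 2)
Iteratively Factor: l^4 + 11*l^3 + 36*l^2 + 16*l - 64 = (l + 4)*(l^3 + 7*l^2 + 8*l - 16) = (l - 1)*(l + 4)*(l^2 + 8*l + 16) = (l - 1)*(l + 4)^2*(l + 4)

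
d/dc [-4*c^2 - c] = -8*c - 1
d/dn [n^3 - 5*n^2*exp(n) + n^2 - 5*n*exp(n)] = -5*n^2*exp(n) + 3*n^2 - 15*n*exp(n) + 2*n - 5*exp(n)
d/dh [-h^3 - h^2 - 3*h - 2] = -3*h^2 - 2*h - 3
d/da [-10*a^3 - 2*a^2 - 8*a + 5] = -30*a^2 - 4*a - 8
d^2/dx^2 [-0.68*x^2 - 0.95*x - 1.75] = -1.36000000000000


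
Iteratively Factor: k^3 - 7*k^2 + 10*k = (k - 2)*(k^2 - 5*k) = k*(k - 2)*(k - 5)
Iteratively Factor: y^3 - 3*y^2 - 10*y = (y)*(y^2 - 3*y - 10) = y*(y - 5)*(y + 2)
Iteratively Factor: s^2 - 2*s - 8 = (s + 2)*(s - 4)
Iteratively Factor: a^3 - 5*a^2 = (a)*(a^2 - 5*a) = a*(a - 5)*(a)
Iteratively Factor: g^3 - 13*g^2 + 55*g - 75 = (g - 3)*(g^2 - 10*g + 25) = (g - 5)*(g - 3)*(g - 5)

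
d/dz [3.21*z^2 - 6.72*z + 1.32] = 6.42*z - 6.72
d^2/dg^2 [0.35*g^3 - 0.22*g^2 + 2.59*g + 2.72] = 2.1*g - 0.44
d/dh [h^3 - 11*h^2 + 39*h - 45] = 3*h^2 - 22*h + 39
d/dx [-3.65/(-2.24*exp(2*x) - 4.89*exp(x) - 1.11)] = (-16.352*exp(x) - 17.8485)*exp(x)/(2.24*exp(2*x) + 4.89*exp(x) + 1.11)^2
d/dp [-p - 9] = -1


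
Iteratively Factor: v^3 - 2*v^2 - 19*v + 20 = (v + 4)*(v^2 - 6*v + 5) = (v - 1)*(v + 4)*(v - 5)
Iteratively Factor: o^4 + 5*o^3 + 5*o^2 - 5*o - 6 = (o + 2)*(o^3 + 3*o^2 - o - 3) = (o + 1)*(o + 2)*(o^2 + 2*o - 3) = (o + 1)*(o + 2)*(o + 3)*(o - 1)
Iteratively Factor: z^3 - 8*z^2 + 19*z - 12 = (z - 3)*(z^2 - 5*z + 4) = (z - 4)*(z - 3)*(z - 1)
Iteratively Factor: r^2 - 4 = (r - 2)*(r + 2)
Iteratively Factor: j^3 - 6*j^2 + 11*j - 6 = (j - 2)*(j^2 - 4*j + 3) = (j - 3)*(j - 2)*(j - 1)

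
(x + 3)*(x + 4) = x^2 + 7*x + 12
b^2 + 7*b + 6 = (b + 1)*(b + 6)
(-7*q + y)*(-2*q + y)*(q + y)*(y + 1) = 14*q^3*y + 14*q^3 + 5*q^2*y^2 + 5*q^2*y - 8*q*y^3 - 8*q*y^2 + y^4 + y^3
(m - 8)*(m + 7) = m^2 - m - 56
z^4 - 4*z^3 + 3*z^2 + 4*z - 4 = (z - 2)^2*(z - 1)*(z + 1)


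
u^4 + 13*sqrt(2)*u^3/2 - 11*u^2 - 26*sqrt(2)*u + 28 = (u - 2)*(u + 2)*(u - sqrt(2)/2)*(u + 7*sqrt(2))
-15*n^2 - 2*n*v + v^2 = (-5*n + v)*(3*n + v)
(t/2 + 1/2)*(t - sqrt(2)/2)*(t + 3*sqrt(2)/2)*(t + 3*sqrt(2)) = t^4/2 + t^3/2 + 2*sqrt(2)*t^3 + 9*t^2/4 + 2*sqrt(2)*t^2 - 9*sqrt(2)*t/4 + 9*t/4 - 9*sqrt(2)/4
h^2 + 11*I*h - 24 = (h + 3*I)*(h + 8*I)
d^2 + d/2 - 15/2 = (d - 5/2)*(d + 3)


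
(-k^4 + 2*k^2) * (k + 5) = -k^5 - 5*k^4 + 2*k^3 + 10*k^2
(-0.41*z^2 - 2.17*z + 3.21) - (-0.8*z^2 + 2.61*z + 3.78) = 0.39*z^2 - 4.78*z - 0.57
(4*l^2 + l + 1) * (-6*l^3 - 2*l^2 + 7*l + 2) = -24*l^5 - 14*l^4 + 20*l^3 + 13*l^2 + 9*l + 2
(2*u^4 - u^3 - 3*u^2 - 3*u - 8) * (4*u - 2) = 8*u^5 - 8*u^4 - 10*u^3 - 6*u^2 - 26*u + 16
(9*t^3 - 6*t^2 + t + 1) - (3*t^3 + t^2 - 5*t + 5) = 6*t^3 - 7*t^2 + 6*t - 4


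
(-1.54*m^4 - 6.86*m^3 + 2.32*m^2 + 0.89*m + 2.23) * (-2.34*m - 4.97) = 3.6036*m^5 + 23.7062*m^4 + 28.6654*m^3 - 13.613*m^2 - 9.6415*m - 11.0831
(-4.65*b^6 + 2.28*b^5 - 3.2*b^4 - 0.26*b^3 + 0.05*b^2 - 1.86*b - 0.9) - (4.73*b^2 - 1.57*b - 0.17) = -4.65*b^6 + 2.28*b^5 - 3.2*b^4 - 0.26*b^3 - 4.68*b^2 - 0.29*b - 0.73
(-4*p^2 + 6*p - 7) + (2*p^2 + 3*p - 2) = -2*p^2 + 9*p - 9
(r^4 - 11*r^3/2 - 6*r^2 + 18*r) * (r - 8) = r^5 - 27*r^4/2 + 38*r^3 + 66*r^2 - 144*r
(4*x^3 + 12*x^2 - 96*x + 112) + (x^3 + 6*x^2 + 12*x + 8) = 5*x^3 + 18*x^2 - 84*x + 120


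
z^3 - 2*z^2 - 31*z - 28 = (z - 7)*(z + 1)*(z + 4)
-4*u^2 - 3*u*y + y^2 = (-4*u + y)*(u + y)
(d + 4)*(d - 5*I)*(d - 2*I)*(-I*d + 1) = -I*d^4 - 6*d^3 - 4*I*d^3 - 24*d^2 + 3*I*d^2 - 10*d + 12*I*d - 40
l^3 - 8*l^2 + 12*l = l*(l - 6)*(l - 2)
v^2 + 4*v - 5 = (v - 1)*(v + 5)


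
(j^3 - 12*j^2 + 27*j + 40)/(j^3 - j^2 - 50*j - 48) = (j - 5)/(j + 6)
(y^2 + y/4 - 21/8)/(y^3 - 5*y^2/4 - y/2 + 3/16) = 2*(4*y + 7)/(8*y^2 + 2*y - 1)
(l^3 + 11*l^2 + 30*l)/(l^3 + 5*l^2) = (l + 6)/l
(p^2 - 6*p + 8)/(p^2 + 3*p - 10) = (p - 4)/(p + 5)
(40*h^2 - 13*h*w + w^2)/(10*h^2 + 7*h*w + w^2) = (40*h^2 - 13*h*w + w^2)/(10*h^2 + 7*h*w + w^2)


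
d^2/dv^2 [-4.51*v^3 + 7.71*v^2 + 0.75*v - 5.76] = 15.42 - 27.06*v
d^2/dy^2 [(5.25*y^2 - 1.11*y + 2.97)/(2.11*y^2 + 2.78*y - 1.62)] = (-71.474562*y^3 + 187.009722*y^2 + 81.763344*y + 83.769012)/(9.393931*y^6 + 37.130514*y^5 + 27.283566*y^4 - 35.530624*y^3 - 20.947572*y^2 + 21.887496*y - 4.251528)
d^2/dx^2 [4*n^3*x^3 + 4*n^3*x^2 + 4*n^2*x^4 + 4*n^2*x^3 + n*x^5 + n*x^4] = 4*n*(6*n^2*x + 2*n^2 + 12*n*x^2 + 6*n*x + 5*x^3 + 3*x^2)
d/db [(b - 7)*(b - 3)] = 2*b - 10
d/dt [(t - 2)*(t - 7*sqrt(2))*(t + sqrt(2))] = 3*t^2 - 12*sqrt(2)*t - 4*t - 14 + 12*sqrt(2)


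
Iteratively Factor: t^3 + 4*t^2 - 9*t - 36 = (t + 3)*(t^2 + t - 12) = (t - 3)*(t + 3)*(t + 4)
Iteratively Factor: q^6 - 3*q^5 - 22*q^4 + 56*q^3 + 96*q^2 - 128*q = (q - 4)*(q^5 + q^4 - 18*q^3 - 16*q^2 + 32*q) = (q - 4)*(q - 1)*(q^4 + 2*q^3 - 16*q^2 - 32*q) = q*(q - 4)*(q - 1)*(q^3 + 2*q^2 - 16*q - 32) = q*(q - 4)*(q - 1)*(q + 4)*(q^2 - 2*q - 8) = q*(q - 4)*(q - 1)*(q + 2)*(q + 4)*(q - 4)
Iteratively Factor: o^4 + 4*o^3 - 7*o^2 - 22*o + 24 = (o + 4)*(o^3 - 7*o + 6) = (o - 1)*(o + 4)*(o^2 + o - 6) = (o - 2)*(o - 1)*(o + 4)*(o + 3)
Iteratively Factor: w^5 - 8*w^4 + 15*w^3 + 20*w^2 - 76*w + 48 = (w - 3)*(w^4 - 5*w^3 + 20*w - 16) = (w - 4)*(w - 3)*(w^3 - w^2 - 4*w + 4) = (w - 4)*(w - 3)*(w - 1)*(w^2 - 4) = (w - 4)*(w - 3)*(w - 2)*(w - 1)*(w + 2)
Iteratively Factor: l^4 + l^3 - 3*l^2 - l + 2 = (l - 1)*(l^3 + 2*l^2 - l - 2) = (l - 1)^2*(l^2 + 3*l + 2) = (l - 1)^2*(l + 2)*(l + 1)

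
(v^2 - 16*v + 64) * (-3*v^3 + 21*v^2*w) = -3*v^5 + 21*v^4*w + 48*v^4 - 336*v^3*w - 192*v^3 + 1344*v^2*w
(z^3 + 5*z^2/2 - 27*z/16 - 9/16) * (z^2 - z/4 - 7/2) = z^5 + 9*z^4/4 - 93*z^3/16 - 569*z^2/64 + 387*z/64 + 63/32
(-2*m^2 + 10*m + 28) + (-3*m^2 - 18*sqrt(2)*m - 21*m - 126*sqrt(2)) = -5*m^2 - 18*sqrt(2)*m - 11*m - 126*sqrt(2) + 28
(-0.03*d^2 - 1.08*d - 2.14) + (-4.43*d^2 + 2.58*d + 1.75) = -4.46*d^2 + 1.5*d - 0.39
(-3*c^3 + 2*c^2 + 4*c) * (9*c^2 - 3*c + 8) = -27*c^5 + 27*c^4 + 6*c^3 + 4*c^2 + 32*c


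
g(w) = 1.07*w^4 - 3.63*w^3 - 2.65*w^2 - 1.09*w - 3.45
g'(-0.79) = -5.81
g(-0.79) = -2.04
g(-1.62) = 14.16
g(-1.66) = 15.79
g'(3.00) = 0.56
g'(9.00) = 2189.24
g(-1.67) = 16.21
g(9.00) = 4146.09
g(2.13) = -30.85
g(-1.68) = 16.64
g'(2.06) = -20.81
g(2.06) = -29.41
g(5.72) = 369.69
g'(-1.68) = -43.22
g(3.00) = -41.91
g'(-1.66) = -41.88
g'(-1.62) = -39.28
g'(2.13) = -20.43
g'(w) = 4.28*w^3 - 10.89*w^2 - 5.3*w - 1.09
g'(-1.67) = -42.54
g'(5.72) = 413.29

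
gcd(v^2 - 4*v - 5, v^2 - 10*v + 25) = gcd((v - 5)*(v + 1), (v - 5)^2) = v - 5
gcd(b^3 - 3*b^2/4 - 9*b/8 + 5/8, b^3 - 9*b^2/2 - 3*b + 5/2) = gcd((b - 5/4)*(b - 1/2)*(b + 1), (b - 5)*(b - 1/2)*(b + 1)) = b^2 + b/2 - 1/2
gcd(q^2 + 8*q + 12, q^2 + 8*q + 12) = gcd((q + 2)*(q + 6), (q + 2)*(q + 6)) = q^2 + 8*q + 12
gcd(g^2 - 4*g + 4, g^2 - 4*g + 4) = g^2 - 4*g + 4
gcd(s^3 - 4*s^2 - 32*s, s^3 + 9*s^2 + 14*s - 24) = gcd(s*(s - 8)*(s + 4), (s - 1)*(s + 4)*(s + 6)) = s + 4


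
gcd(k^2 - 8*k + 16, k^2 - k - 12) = k - 4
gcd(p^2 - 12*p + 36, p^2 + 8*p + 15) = 1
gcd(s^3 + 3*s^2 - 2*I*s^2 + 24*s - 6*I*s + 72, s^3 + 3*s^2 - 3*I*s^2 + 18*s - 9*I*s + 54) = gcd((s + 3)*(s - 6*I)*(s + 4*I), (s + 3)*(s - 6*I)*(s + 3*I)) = s^2 + s*(3 - 6*I) - 18*I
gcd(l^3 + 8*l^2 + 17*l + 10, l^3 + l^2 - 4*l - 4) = l^2 + 3*l + 2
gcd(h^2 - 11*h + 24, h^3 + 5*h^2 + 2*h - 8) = 1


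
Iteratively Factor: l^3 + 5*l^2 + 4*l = (l + 1)*(l^2 + 4*l) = l*(l + 1)*(l + 4)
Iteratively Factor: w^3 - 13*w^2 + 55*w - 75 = (w - 5)*(w^2 - 8*w + 15) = (w - 5)*(w - 3)*(w - 5)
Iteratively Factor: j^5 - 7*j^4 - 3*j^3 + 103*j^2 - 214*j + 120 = (j - 5)*(j^4 - 2*j^3 - 13*j^2 + 38*j - 24) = (j - 5)*(j - 2)*(j^3 - 13*j + 12) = (j - 5)*(j - 2)*(j - 1)*(j^2 + j - 12) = (j - 5)*(j - 2)*(j - 1)*(j + 4)*(j - 3)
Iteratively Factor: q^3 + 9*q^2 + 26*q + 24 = (q + 2)*(q^2 + 7*q + 12) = (q + 2)*(q + 3)*(q + 4)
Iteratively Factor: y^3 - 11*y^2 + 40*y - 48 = (y - 4)*(y^2 - 7*y + 12) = (y - 4)^2*(y - 3)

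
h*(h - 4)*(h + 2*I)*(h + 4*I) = h^4 - 4*h^3 + 6*I*h^3 - 8*h^2 - 24*I*h^2 + 32*h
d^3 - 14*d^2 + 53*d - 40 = (d - 8)*(d - 5)*(d - 1)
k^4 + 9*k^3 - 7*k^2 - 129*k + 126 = (k - 3)*(k - 1)*(k + 6)*(k + 7)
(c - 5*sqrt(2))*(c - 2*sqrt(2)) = c^2 - 7*sqrt(2)*c + 20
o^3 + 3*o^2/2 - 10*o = o*(o - 5/2)*(o + 4)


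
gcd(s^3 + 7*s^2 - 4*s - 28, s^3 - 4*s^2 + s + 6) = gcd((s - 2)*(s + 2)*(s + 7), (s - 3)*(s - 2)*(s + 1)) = s - 2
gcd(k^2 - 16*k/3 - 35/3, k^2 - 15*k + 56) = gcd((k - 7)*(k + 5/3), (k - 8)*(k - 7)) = k - 7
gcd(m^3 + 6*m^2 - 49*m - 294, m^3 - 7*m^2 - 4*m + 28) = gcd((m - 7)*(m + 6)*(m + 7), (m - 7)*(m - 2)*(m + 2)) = m - 7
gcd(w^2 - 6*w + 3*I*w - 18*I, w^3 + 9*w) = w + 3*I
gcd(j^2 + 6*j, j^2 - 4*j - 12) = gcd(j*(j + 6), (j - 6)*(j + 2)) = 1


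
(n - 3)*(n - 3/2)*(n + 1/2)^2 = n^4 - 7*n^3/2 + n^2/4 + 27*n/8 + 9/8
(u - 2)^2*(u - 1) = u^3 - 5*u^2 + 8*u - 4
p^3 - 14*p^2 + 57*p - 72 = (p - 8)*(p - 3)^2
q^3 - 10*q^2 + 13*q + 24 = (q - 8)*(q - 3)*(q + 1)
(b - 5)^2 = b^2 - 10*b + 25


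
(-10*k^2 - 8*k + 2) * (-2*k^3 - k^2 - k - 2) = 20*k^5 + 26*k^4 + 14*k^3 + 26*k^2 + 14*k - 4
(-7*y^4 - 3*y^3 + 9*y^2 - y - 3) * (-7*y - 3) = 49*y^5 + 42*y^4 - 54*y^3 - 20*y^2 + 24*y + 9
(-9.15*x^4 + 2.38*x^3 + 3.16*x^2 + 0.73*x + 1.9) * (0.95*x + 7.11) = -8.6925*x^5 - 62.7955*x^4 + 19.9238*x^3 + 23.1611*x^2 + 6.9953*x + 13.509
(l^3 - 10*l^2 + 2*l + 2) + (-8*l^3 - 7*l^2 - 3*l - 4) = -7*l^3 - 17*l^2 - l - 2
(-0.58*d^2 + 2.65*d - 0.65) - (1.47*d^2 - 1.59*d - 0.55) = -2.05*d^2 + 4.24*d - 0.1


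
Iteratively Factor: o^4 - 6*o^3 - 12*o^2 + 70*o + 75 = (o - 5)*(o^3 - o^2 - 17*o - 15) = (o - 5)*(o + 3)*(o^2 - 4*o - 5) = (o - 5)^2*(o + 3)*(o + 1)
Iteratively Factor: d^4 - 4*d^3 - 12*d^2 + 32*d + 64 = (d - 4)*(d^3 - 12*d - 16) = (d - 4)^2*(d^2 + 4*d + 4) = (d - 4)^2*(d + 2)*(d + 2)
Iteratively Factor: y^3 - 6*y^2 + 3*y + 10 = (y - 5)*(y^2 - y - 2) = (y - 5)*(y + 1)*(y - 2)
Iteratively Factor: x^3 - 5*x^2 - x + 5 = (x + 1)*(x^2 - 6*x + 5) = (x - 1)*(x + 1)*(x - 5)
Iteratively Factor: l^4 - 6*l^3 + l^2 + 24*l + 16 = (l - 4)*(l^3 - 2*l^2 - 7*l - 4) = (l - 4)*(l + 1)*(l^2 - 3*l - 4) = (l - 4)^2*(l + 1)*(l + 1)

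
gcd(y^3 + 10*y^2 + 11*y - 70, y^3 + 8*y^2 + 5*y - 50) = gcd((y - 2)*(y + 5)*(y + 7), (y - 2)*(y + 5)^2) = y^2 + 3*y - 10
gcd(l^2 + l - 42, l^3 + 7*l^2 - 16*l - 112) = l + 7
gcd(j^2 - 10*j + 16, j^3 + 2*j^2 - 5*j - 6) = j - 2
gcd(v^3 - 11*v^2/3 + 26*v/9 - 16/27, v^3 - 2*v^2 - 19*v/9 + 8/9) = v^2 - 3*v + 8/9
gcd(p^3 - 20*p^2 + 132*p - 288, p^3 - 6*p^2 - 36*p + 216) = p^2 - 12*p + 36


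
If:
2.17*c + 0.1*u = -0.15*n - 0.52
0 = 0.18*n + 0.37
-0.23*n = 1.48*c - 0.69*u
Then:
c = -0.06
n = -2.06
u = -0.81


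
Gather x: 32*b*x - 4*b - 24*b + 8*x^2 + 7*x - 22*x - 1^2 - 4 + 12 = -28*b + 8*x^2 + x*(32*b - 15) + 7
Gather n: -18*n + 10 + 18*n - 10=0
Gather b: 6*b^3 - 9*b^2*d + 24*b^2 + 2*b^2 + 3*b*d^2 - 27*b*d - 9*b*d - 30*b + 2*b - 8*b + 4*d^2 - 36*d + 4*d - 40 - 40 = 6*b^3 + b^2*(26 - 9*d) + b*(3*d^2 - 36*d - 36) + 4*d^2 - 32*d - 80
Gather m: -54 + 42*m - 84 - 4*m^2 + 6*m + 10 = -4*m^2 + 48*m - 128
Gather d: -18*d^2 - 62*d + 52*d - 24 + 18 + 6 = -18*d^2 - 10*d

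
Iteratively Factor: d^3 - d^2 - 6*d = (d)*(d^2 - d - 6) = d*(d + 2)*(d - 3)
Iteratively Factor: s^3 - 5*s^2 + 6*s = (s - 3)*(s^2 - 2*s) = s*(s - 3)*(s - 2)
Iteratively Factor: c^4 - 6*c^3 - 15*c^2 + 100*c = (c - 5)*(c^3 - c^2 - 20*c) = (c - 5)^2*(c^2 + 4*c) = c*(c - 5)^2*(c + 4)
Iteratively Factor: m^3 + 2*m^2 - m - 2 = (m - 1)*(m^2 + 3*m + 2) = (m - 1)*(m + 1)*(m + 2)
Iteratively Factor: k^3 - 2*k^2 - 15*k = (k)*(k^2 - 2*k - 15) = k*(k + 3)*(k - 5)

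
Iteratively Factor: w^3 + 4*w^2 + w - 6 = (w + 3)*(w^2 + w - 2) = (w - 1)*(w + 3)*(w + 2)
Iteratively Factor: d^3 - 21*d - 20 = (d + 4)*(d^2 - 4*d - 5) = (d + 1)*(d + 4)*(d - 5)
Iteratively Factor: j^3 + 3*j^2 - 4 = (j + 2)*(j^2 + j - 2) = (j - 1)*(j + 2)*(j + 2)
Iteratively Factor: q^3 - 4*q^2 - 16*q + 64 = (q + 4)*(q^2 - 8*q + 16) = (q - 4)*(q + 4)*(q - 4)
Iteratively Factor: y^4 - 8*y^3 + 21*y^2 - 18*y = (y - 2)*(y^3 - 6*y^2 + 9*y) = (y - 3)*(y - 2)*(y^2 - 3*y) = (y - 3)^2*(y - 2)*(y)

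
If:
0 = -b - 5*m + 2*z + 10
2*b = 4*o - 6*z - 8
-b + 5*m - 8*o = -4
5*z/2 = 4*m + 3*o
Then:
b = 664/73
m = -152/73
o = -283/146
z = -413/73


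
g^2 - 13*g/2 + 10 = (g - 4)*(g - 5/2)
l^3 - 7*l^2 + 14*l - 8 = (l - 4)*(l - 2)*(l - 1)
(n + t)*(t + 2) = n*t + 2*n + t^2 + 2*t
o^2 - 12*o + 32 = (o - 8)*(o - 4)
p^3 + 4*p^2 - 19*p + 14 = (p - 2)*(p - 1)*(p + 7)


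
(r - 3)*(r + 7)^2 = r^3 + 11*r^2 + 7*r - 147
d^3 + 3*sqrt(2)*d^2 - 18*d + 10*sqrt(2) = (d - sqrt(2))^2*(d + 5*sqrt(2))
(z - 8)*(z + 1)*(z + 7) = z^3 - 57*z - 56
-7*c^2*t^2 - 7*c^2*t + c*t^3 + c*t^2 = t*(-7*c + t)*(c*t + c)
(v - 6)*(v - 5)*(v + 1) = v^3 - 10*v^2 + 19*v + 30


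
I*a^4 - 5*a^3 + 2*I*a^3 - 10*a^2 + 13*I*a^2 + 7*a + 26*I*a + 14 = (a + 2)*(a - I)*(a + 7*I)*(I*a + 1)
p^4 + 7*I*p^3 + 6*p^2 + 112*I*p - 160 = (p - 4*I)*(p + 2*I)*(p + 4*I)*(p + 5*I)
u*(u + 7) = u^2 + 7*u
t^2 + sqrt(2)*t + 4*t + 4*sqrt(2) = (t + 4)*(t + sqrt(2))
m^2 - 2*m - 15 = (m - 5)*(m + 3)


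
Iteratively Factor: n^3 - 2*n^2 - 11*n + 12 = (n + 3)*(n^2 - 5*n + 4) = (n - 1)*(n + 3)*(n - 4)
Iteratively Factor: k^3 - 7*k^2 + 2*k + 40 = (k - 4)*(k^2 - 3*k - 10) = (k - 4)*(k + 2)*(k - 5)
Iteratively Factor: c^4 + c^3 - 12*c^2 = (c)*(c^3 + c^2 - 12*c) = c*(c - 3)*(c^2 + 4*c) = c*(c - 3)*(c + 4)*(c)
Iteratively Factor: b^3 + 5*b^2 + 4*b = (b)*(b^2 + 5*b + 4) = b*(b + 1)*(b + 4)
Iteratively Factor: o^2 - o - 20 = (o + 4)*(o - 5)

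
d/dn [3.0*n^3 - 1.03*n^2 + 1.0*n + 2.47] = 9.0*n^2 - 2.06*n + 1.0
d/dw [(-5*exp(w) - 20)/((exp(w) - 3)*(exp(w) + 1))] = 5*(exp(2*w) + 8*exp(w) - 5)*exp(w)/(exp(4*w) - 4*exp(3*w) - 2*exp(2*w) + 12*exp(w) + 9)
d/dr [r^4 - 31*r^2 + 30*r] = 4*r^3 - 62*r + 30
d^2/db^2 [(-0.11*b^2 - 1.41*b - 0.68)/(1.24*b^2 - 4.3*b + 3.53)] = (-2.22044604925031e-16*b^4 - 5.509072*b^3 - 3.384456*b^2 + 58.785672*b - 64.739586)/(1.906624*b^6 - 19.83504*b^5 + 85.065984*b^4 - 192.43876*b^3 + 242.163648*b^2 - 160.74561*b + 43.986977)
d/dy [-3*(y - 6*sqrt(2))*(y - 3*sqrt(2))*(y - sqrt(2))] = -9*y^2 + 60*sqrt(2)*y - 162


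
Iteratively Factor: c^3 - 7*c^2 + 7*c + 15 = (c - 5)*(c^2 - 2*c - 3) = (c - 5)*(c - 3)*(c + 1)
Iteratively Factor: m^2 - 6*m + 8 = (m - 2)*(m - 4)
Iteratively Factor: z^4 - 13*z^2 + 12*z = (z)*(z^3 - 13*z + 12) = z*(z - 1)*(z^2 + z - 12) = z*(z - 3)*(z - 1)*(z + 4)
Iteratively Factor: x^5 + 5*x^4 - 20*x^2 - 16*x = (x + 4)*(x^4 + x^3 - 4*x^2 - 4*x) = x*(x + 4)*(x^3 + x^2 - 4*x - 4) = x*(x - 2)*(x + 4)*(x^2 + 3*x + 2) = x*(x - 2)*(x + 2)*(x + 4)*(x + 1)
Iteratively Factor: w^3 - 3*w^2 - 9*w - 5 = (w + 1)*(w^2 - 4*w - 5) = (w + 1)^2*(w - 5)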